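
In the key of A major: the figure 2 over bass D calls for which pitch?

E

Counting 1 letter step above D lands on E; in A major, that letter is E.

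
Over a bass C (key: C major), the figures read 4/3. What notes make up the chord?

The written figures 4/3 are shorthand for 6/4/3: the 6 is implied.
A third above C in this key is E.
A fourth above C in this key is F.
A sixth above C in this key is A.
Together with the bass C, this spells F major seventh in second inversion.

C, E, F, A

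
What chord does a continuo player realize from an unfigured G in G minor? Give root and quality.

An unfigured bass indicates a triad in root position.
In root position the bass is the root, so the root is G.
The chord tones are G, Bb, D, giving G minor.

G minor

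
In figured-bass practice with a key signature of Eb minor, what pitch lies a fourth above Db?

Gb

Counting 3 letter steps above Db lands on G; in Eb minor, that letter is Gb.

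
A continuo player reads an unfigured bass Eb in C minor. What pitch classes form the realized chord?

An unfigured bass implies 5/3.
A third above Eb in this key is G.
A fifth above Eb in this key is Bb.
Together with the bass Eb, this spells Eb major in root position.

Eb, G, Bb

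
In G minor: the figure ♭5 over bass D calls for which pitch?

Ab

Counting 4 letter steps above D lands on A; in G minor, that letter is A.
The b5 figure lowers it a semitone, giving Ab.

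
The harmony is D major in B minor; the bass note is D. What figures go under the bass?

no figures

D is the root of D major, so the chord is in root position.
A triad in root position is figured 5/3, conventionally abbreviated (no figures — root-position triad).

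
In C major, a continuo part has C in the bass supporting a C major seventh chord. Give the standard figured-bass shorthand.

C is the root of C major seventh, so the chord is in root position.
A seventh chord in root position is figured 7/5/3, conventionally abbreviated 7.

7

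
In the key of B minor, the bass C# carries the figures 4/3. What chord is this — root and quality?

F# minor seventh

The figures 4/3 indicate a seventh chord in second inversion.
In second inversion the root lies a fourth above the bass: a fourth above C# in B minor is F#.
The chord tones are C#, E, F#, A, giving F# minor seventh.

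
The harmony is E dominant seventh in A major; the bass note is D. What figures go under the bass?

D is the seventh of E dominant seventh, so the chord is in third inversion.
A seventh chord in third inversion is figured 6/4/2, conventionally abbreviated 4/2.

4/2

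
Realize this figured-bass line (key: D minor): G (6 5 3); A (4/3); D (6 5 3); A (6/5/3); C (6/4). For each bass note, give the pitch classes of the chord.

G, Bb, D, E | A, C, D, F | D, F, A, Bb | A, C, E, F | C, F, A

G (6/5/3): G, Bb, D, E.
A (6/4/3): A, C, D, F.
D (6/5/3): D, F, A, Bb.
A (6/5/3): A, C, E, F.
C (6/4): C, F, A.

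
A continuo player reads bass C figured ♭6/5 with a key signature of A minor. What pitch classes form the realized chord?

The written figures ♭6/5 are shorthand for 6/5/3: the 3 is implied.
A third above C in this key is E.
A fifth above C in this key is G.
A sixth above C in this key is A, lowered to Ab by the flat.
Together with the bass C, this spells Ab augmented major seventh in first inversion.

C, E, G, Ab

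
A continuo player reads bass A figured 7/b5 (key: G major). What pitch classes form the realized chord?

The written figures 7/b5 are shorthand for 7/5/3: the 3 is implied.
A third above A in this key is C.
A fifth above A in this key is E, lowered to Eb by the flat.
A seventh above A in this key is G.
Together with the bass A, this spells A half-diminished seventh in root position.

A, C, Eb, G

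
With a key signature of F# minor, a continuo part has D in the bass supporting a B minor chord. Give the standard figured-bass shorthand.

6

D is the third of B minor, so the chord is in first inversion.
A triad in first inversion is figured 6/3, conventionally abbreviated 6.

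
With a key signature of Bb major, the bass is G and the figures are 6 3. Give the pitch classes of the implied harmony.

G, Bb, Eb

A third above G in this key is Bb.
A sixth above G in this key is Eb.
Together with the bass G, this spells Eb major in first inversion.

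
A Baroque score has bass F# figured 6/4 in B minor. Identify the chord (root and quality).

The figures 6/4 indicate a triad in second inversion.
In second inversion the root lies a fourth above the bass: a fourth above F# in B minor is B.
The chord tones are F#, B, D, giving B minor.

B minor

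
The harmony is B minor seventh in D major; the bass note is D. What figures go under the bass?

D is the third of B minor seventh, so the chord is in first inversion.
A seventh chord in first inversion is figured 6/5/3, conventionally abbreviated 6/5.

6/5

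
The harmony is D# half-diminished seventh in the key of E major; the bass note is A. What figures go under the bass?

A is the fifth of D# half-diminished seventh, so the chord is in second inversion.
A seventh chord in second inversion is figured 6/4/3, conventionally abbreviated 4/3.

4/3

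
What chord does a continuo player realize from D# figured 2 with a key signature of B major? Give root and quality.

The figures 2 indicate a seventh chord in third inversion.
In third inversion the root lies a second above the bass: a second above D# in B major is E.
The chord tones are D#, E, G#, B, giving E major seventh.

E major seventh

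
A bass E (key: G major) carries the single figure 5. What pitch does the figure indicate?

B

Counting 4 letter steps above E lands on B; in G major, that letter is B.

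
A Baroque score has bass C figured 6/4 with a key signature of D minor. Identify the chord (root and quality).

The figures 6/4 indicate a triad in second inversion.
In second inversion the root lies a fourth above the bass: a fourth above C in D minor is F.
The chord tones are C, F, A, giving F major.

F major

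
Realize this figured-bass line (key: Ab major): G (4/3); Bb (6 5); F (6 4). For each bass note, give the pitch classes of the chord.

G, Bb, C, Eb | Bb, Db, F, G | F, Bb, Db

G (6/4/3): G, Bb, C, Eb.
Bb (6/5/3): Bb, Db, F, G.
F (6/4): F, Bb, Db.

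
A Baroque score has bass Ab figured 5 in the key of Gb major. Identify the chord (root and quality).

The figures 5 indicate a triad in root position.
In root position the bass is the root, so the root is Ab.
The chord tones are Ab, Cb, Eb, giving Ab minor.

Ab minor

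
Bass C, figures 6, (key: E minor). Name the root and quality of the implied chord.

The figures 6 indicate a triad in first inversion.
In first inversion the root lies a sixth above the bass: a sixth above C in E minor is A.
The chord tones are C, E, A, giving A minor.

A minor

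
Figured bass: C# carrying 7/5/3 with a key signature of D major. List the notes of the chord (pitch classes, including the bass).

C#, E, G, B

A third above C# in this key is E.
A fifth above C# in this key is G.
A seventh above C# in this key is B.
Together with the bass C#, this spells C# half-diminished seventh in root position.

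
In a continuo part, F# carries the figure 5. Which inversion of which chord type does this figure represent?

triad, root position

5 is shorthand for 5/3.
Intervals of 5/3 above the bass form a triad; the bass is the root, so this is root position.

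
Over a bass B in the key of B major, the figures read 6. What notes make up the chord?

The written figures 6 are shorthand for 6/3: the 3 is implied.
A third above B in this key is D#.
A sixth above B in this key is G#.
Together with the bass B, this spells G# minor in first inversion.

B, D#, G#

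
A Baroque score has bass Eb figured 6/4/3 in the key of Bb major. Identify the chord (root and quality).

The figures 6/4/3 indicate a seventh chord in second inversion.
In second inversion the root lies a fourth above the bass: a fourth above Eb in Bb major is A.
The chord tones are Eb, G, A, C, giving A half-diminished seventh.

A half-diminished seventh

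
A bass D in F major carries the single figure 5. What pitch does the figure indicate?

Counting 4 letter steps above D lands on A; in F major, that letter is A.

A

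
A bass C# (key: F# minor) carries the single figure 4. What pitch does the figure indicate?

Counting 3 letter steps above C# lands on F; in F# minor, that letter is F#.

F#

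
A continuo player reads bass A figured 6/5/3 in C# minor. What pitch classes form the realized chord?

A, C#, E, F#

A third above A in this key is C#.
A fifth above A in this key is E.
A sixth above A in this key is F#.
Together with the bass A, this spells F# minor seventh in first inversion.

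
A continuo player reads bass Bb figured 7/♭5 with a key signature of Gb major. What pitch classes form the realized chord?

Bb, Db, Fb, Ab

The written figures 7/♭5 are shorthand for 7/5/3: the 3 is implied.
A third above Bb in this key is Db.
A fifth above Bb in this key is F, lowered to Fb by the flat.
A seventh above Bb in this key is Ab.
Together with the bass Bb, this spells Bb half-diminished seventh in root position.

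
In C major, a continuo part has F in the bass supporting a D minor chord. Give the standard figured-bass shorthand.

6

F is the third of D minor, so the chord is in first inversion.
A triad in first inversion is figured 6/3, conventionally abbreviated 6.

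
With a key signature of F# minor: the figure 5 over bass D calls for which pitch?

A

Counting 4 letter steps above D lands on A; in F# minor, that letter is A.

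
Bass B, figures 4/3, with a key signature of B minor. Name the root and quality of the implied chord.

E minor seventh

The figures 4/3 indicate a seventh chord in second inversion.
In second inversion the root lies a fourth above the bass: a fourth above B in B minor is E.
The chord tones are B, D, E, G, giving E minor seventh.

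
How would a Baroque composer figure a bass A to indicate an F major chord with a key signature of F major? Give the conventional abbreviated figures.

A is the third of F major, so the chord is in first inversion.
A triad in first inversion is figured 6/3, conventionally abbreviated 6.

6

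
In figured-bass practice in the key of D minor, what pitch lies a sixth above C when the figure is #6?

A#

Counting 5 letter steps above C lands on A; in D minor, that letter is A.
The #6 figure raises it a semitone, giving A#.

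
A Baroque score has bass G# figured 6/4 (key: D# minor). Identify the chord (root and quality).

The figures 6/4 indicate a triad in second inversion.
In second inversion the root lies a fourth above the bass: a fourth above G# in D# minor is C#.
The chord tones are G#, C#, E#, giving C# major.

C# major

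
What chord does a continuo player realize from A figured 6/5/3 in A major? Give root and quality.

The figures 6/5/3 indicate a seventh chord in first inversion.
In first inversion the root lies a sixth above the bass: a sixth above A in A major is F#.
The chord tones are A, C#, E, F#, giving F# minor seventh.

F# minor seventh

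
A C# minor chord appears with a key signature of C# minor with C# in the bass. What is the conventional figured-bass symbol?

no figures

C# is the root of C# minor, so the chord is in root position.
A triad in root position is figured 5/3, conventionally abbreviated (no figures — root-position triad).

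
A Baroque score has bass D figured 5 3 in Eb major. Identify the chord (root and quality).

D diminished

The figures 5 3 indicate a triad in root position.
In root position the bass is the root, so the root is D.
The chord tones are D, F, Ab, giving D diminished.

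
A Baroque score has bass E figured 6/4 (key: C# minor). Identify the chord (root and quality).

A major

The figures 6/4 indicate a triad in second inversion.
In second inversion the root lies a fourth above the bass: a fourth above E in C# minor is A.
The chord tones are E, A, C#, giving A major.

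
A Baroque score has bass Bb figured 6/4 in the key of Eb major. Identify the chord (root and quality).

Eb major

The figures 6/4 indicate a triad in second inversion.
In second inversion the root lies a fourth above the bass: a fourth above Bb in Eb major is Eb.
The chord tones are Bb, Eb, G, giving Eb major.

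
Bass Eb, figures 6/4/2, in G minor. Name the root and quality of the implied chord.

F dominant seventh

The figures 6/4/2 indicate a seventh chord in third inversion.
In third inversion the root lies a second above the bass: a second above Eb in G minor is F.
The chord tones are Eb, F, A, C, giving F dominant seventh.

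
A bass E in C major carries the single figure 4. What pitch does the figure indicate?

Counting 3 letter steps above E lands on A; in C major, that letter is A.

A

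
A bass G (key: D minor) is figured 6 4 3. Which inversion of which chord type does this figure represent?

seventh chord, second inversion

Intervals of 6/4/3 above the bass form a seventh chord; the bass is the fifth, so this is second inversion.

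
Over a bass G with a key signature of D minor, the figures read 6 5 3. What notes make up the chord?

A third above G in this key is Bb.
A fifth above G in this key is D.
A sixth above G in this key is E.
Together with the bass G, this spells E half-diminished seventh in first inversion.

G, Bb, D, E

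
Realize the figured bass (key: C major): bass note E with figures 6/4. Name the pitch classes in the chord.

A fourth above E in this key is A.
A sixth above E in this key is C.
Together with the bass E, this spells A minor in second inversion.

E, A, C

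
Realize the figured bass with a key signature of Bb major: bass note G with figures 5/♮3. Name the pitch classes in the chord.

A third above G in this key is Bb, made natural (B) by the ♮ figure.
A fifth above G in this key is D.
Together with the bass G, this spells G major in root position.

G, B, D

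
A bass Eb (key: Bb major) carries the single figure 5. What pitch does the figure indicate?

Bb

Counting 4 letter steps above Eb lands on B; in Bb major, that letter is Bb.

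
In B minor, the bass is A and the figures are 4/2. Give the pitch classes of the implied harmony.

The written figures 4/2 are shorthand for 6/4/2: the 6 is implied.
A second above A in this key is B.
A fourth above A in this key is D.
A sixth above A in this key is F#.
Together with the bass A, this spells B minor seventh in third inversion.

A, B, D, F#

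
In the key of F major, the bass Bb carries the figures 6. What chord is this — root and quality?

The figures 6 indicate a triad in first inversion.
In first inversion the root lies a sixth above the bass: a sixth above Bb in F major is G.
The chord tones are Bb, D, G, giving G minor.

G minor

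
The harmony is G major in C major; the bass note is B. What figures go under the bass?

B is the third of G major, so the chord is in first inversion.
A triad in first inversion is figured 6/3, conventionally abbreviated 6.

6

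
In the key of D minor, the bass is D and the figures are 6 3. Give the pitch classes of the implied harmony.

D, F, Bb

A third above D in this key is F.
A sixth above D in this key is Bb.
Together with the bass D, this spells Bb major in first inversion.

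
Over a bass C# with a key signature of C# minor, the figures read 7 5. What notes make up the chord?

C#, E, G#, B

The written figures 7 5 are shorthand for 7/5/3: the 3 is implied.
A third above C# in this key is E.
A fifth above C# in this key is G#.
A seventh above C# in this key is B.
Together with the bass C#, this spells C# minor seventh in root position.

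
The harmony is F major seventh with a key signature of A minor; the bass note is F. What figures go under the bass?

F is the root of F major seventh, so the chord is in root position.
A seventh chord in root position is figured 7/5/3, conventionally abbreviated 7.

7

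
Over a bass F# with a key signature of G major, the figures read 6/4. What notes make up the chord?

A fourth above F# in this key is B.
A sixth above F# in this key is D.
Together with the bass F#, this spells B minor in second inversion.

F#, B, D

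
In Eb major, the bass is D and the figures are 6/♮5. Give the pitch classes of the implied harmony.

D, F, A, Bb

The written figures 6/♮5 are shorthand for 6/5/3: the 3 is implied.
A third above D in this key is F.
A fifth above D in this key is Ab, made natural (A) by the ♮ figure.
A sixth above D in this key is Bb.
Together with the bass D, this spells Bb major seventh in first inversion.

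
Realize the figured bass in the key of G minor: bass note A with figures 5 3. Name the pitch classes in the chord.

A, C, Eb

A third above A in this key is C.
A fifth above A in this key is Eb.
Together with the bass A, this spells A diminished in root position.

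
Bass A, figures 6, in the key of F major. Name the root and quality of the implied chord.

The figures 6 indicate a triad in first inversion.
In first inversion the root lies a sixth above the bass: a sixth above A in F major is F.
The chord tones are A, C, F, giving F major.

F major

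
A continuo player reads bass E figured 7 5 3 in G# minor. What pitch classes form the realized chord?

A third above E in this key is G#.
A fifth above E in this key is B.
A seventh above E in this key is D#.
Together with the bass E, this spells E major seventh in root position.

E, G#, B, D#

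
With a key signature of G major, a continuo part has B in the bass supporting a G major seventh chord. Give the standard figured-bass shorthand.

B is the third of G major seventh, so the chord is in first inversion.
A seventh chord in first inversion is figured 6/5/3, conventionally abbreviated 6/5.

6/5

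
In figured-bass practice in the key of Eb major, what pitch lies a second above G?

Counting 1 letter step above G lands on A; in Eb major, that letter is Ab.

Ab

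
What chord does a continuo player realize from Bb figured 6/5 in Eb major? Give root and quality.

The figures 6/5 indicate a seventh chord in first inversion.
In first inversion the root lies a sixth above the bass: a sixth above Bb in Eb major is G.
The chord tones are Bb, D, F, G, giving G minor seventh.

G minor seventh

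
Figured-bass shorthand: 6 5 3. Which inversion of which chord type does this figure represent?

Intervals of 6/5/3 above the bass form a seventh chord; the bass is the third, so this is first inversion.

seventh chord, first inversion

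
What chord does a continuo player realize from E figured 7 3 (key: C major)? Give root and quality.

The figures 7 3 indicate a seventh chord in root position.
In root position the bass is the root, so the root is E.
The chord tones are E, G, B, D, giving E minor seventh.

E minor seventh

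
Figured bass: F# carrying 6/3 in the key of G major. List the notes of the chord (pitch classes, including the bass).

F#, A, D

A third above F# in this key is A.
A sixth above F# in this key is D.
Together with the bass F#, this spells D major in first inversion.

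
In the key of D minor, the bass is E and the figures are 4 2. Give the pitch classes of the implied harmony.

The written figures 4 2 are shorthand for 6/4/2: the 6 is implied.
A second above E in this key is F.
A fourth above E in this key is A.
A sixth above E in this key is C.
Together with the bass E, this spells F major seventh in third inversion.

E, F, A, C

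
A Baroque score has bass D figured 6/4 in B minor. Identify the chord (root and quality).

G major

The figures 6/4 indicate a triad in second inversion.
In second inversion the root lies a fourth above the bass: a fourth above D in B minor is G.
The chord tones are D, G, B, giving G major.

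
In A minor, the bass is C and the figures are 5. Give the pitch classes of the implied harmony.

The written figures 5 are shorthand for 5/3: the 3 is implied.
A third above C in this key is E.
A fifth above C in this key is G.
Together with the bass C, this spells C major in root position.

C, E, G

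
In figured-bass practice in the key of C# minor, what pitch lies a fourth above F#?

B

Counting 3 letter steps above F# lands on B; in C# minor, that letter is B.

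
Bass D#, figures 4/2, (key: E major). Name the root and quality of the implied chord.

E major seventh

The figures 4/2 indicate a seventh chord in third inversion.
In third inversion the root lies a second above the bass: a second above D# in E major is E.
The chord tones are D#, E, G#, B, giving E major seventh.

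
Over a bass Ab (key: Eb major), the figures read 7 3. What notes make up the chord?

The written figures 7 3 are shorthand for 7/5/3: the 5 is implied.
A third above Ab in this key is C.
A fifth above Ab in this key is Eb.
A seventh above Ab in this key is G.
Together with the bass Ab, this spells Ab major seventh in root position.

Ab, C, Eb, G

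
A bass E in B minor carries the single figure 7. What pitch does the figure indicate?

Counting 6 letter steps above E lands on D; in B minor, that letter is D.

D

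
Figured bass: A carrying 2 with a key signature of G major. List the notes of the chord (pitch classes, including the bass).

The written figures 2 are shorthand for 6/4/2: the 6/4 are implied.
A second above A in this key is B.
A fourth above A in this key is D.
A sixth above A in this key is F#.
Together with the bass A, this spells B minor seventh in third inversion.

A, B, D, F#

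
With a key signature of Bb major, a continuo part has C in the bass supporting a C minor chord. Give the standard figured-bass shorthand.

C is the root of C minor, so the chord is in root position.
A triad in root position is figured 5/3, conventionally abbreviated (no figures — root-position triad).

no figures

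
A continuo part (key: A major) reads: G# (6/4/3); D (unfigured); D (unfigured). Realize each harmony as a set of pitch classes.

G#, B, C#, E | D, F#, A | D, F#, A

G# (6/4/3): G#, B, C#, E.
D (5/3): D, F#, A.
D (5/3): D, F#, A.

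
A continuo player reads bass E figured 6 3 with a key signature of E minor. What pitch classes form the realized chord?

A third above E in this key is G.
A sixth above E in this key is C.
Together with the bass E, this spells C major in first inversion.

E, G, C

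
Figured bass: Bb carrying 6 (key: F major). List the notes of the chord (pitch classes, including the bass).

The written figures 6 are shorthand for 6/3: the 3 is implied.
A third above Bb in this key is D.
A sixth above Bb in this key is G.
Together with the bass Bb, this spells G minor in first inversion.

Bb, D, G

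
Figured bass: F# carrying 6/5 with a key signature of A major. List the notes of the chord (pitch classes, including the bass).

F#, A, C#, D

The written figures 6/5 are shorthand for 6/5/3: the 3 is implied.
A third above F# in this key is A.
A fifth above F# in this key is C#.
A sixth above F# in this key is D.
Together with the bass F#, this spells D major seventh in first inversion.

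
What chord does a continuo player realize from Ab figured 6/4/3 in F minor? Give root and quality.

The figures 6/4/3 indicate a seventh chord in second inversion.
In second inversion the root lies a fourth above the bass: a fourth above Ab in F minor is Db.
The chord tones are Ab, C, Db, F, giving Db major seventh.

Db major seventh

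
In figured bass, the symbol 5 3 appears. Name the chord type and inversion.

triad, root position

Intervals of 5/3 above the bass form a triad; the bass is the root, so this is root position.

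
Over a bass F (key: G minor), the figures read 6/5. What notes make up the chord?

F, A, C, D

The written figures 6/5 are shorthand for 6/5/3: the 3 is implied.
A third above F in this key is A.
A fifth above F in this key is C.
A sixth above F in this key is D.
Together with the bass F, this spells D minor seventh in first inversion.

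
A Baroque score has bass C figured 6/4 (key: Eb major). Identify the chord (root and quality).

The figures 6/4 indicate a triad in second inversion.
In second inversion the root lies a fourth above the bass: a fourth above C in Eb major is F.
The chord tones are C, F, Ab, giving F minor.

F minor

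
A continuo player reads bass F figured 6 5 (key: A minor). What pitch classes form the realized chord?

F, A, C, D

The written figures 6 5 are shorthand for 6/5/3: the 3 is implied.
A third above F in this key is A.
A fifth above F in this key is C.
A sixth above F in this key is D.
Together with the bass F, this spells D minor seventh in first inversion.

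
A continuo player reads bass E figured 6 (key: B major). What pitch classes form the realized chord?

The written figures 6 are shorthand for 6/3: the 3 is implied.
A third above E in this key is G#.
A sixth above E in this key is C#.
Together with the bass E, this spells C# minor in first inversion.

E, G#, C#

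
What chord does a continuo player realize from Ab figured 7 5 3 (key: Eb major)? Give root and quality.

The figures 7 5 3 indicate a seventh chord in root position.
In root position the bass is the root, so the root is Ab.
The chord tones are Ab, C, Eb, G, giving Ab major seventh.

Ab major seventh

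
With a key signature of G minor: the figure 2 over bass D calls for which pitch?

Eb

Counting 1 letter step above D lands on E; in G minor, that letter is Eb.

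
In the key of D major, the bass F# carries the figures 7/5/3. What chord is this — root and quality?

The figures 7/5/3 indicate a seventh chord in root position.
In root position the bass is the root, so the root is F#.
The chord tones are F#, A, C#, E, giving F# minor seventh.

F# minor seventh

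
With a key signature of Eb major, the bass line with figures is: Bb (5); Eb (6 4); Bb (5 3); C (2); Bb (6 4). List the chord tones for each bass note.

Bb (5/3): Bb, D, F.
Eb (6/4): Eb, Ab, C.
Bb (5/3): Bb, D, F.
C (6/4/2): C, D, F, Ab.
Bb (6/4): Bb, Eb, G.

Bb, D, F | Eb, Ab, C | Bb, D, F | C, D, F, Ab | Bb, Eb, G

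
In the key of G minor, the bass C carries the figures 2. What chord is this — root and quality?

The figures 2 indicate a seventh chord in third inversion.
In third inversion the root lies a second above the bass: a second above C in G minor is D.
The chord tones are C, D, F, A, giving D minor seventh.

D minor seventh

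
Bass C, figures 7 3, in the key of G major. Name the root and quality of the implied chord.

The figures 7 3 indicate a seventh chord in root position.
In root position the bass is the root, so the root is C.
The chord tones are C, E, G, B, giving C major seventh.

C major seventh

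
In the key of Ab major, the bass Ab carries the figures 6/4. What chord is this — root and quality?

Db major

The figures 6/4 indicate a triad in second inversion.
In second inversion the root lies a fourth above the bass: a fourth above Ab in Ab major is Db.
The chord tones are Ab, Db, F, giving Db major.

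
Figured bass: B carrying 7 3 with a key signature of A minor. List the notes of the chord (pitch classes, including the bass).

B, D, F, A

The written figures 7 3 are shorthand for 7/5/3: the 5 is implied.
A third above B in this key is D.
A fifth above B in this key is F.
A seventh above B in this key is A.
Together with the bass B, this spells B half-diminished seventh in root position.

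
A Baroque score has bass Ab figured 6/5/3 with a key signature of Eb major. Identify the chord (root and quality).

The figures 6/5/3 indicate a seventh chord in first inversion.
In first inversion the root lies a sixth above the bass: a sixth above Ab in Eb major is F.
The chord tones are Ab, C, Eb, F, giving F minor seventh.

F minor seventh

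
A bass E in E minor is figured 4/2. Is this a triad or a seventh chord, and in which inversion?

seventh chord, third inversion

4/2 is shorthand for 6/4/2.
Intervals of 6/4/2 above the bass form a seventh chord; the bass is the seventh, so this is third inversion.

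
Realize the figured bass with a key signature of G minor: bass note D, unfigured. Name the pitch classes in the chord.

An unfigured bass implies 5/3.
A third above D in this key is F.
A fifth above D in this key is A.
Together with the bass D, this spells D minor in root position.

D, F, A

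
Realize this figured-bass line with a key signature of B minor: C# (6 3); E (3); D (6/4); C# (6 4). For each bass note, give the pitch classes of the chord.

C# (6/3): C#, E, A.
E (5/3): E, G, B.
D (6/4): D, G, B.
C# (6/4): C#, F#, A.

C#, E, A | E, G, B | D, G, B | C#, F#, A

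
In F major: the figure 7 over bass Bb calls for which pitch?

Counting 6 letter steps above Bb lands on A; in F major, that letter is A.

A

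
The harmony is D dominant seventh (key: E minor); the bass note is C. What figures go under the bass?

4/2

C is the seventh of D dominant seventh, so the chord is in third inversion.
A seventh chord in third inversion is figured 6/4/2, conventionally abbreviated 4/2.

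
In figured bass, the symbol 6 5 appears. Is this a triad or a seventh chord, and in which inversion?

6 5 is shorthand for 6/5/3.
Intervals of 6/5/3 above the bass form a seventh chord; the bass is the third, so this is first inversion.

seventh chord, first inversion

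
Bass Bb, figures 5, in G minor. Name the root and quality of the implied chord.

The figures 5 indicate a triad in root position.
In root position the bass is the root, so the root is Bb.
The chord tones are Bb, D, F, giving Bb major.

Bb major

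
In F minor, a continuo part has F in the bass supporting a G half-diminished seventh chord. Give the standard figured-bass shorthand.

F is the seventh of G half-diminished seventh, so the chord is in third inversion.
A seventh chord in third inversion is figured 6/4/2, conventionally abbreviated 4/2.

4/2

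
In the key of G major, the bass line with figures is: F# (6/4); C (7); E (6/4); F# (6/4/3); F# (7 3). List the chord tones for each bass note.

F#, B, D | C, E, G, B | E, A, C | F#, A, B, D | F#, A, C, E

F# (6/4): F#, B, D.
C (7/5/3): C, E, G, B.
E (6/4): E, A, C.
F# (6/4/3): F#, A, B, D.
F# (7/5/3): F#, A, C, E.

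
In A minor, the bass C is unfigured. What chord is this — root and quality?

An unfigured bass indicates a triad in root position.
In root position the bass is the root, so the root is C.
The chord tones are C, E, G, giving C major.

C major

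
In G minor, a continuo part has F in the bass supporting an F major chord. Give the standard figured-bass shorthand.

F is the root of F major, so the chord is in root position.
A triad in root position is figured 5/3, conventionally abbreviated (no figures — root-position triad).

no figures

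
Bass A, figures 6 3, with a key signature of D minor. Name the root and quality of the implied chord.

F major

The figures 6 3 indicate a triad in first inversion.
In first inversion the root lies a sixth above the bass: a sixth above A in D minor is F.
The chord tones are A, C, F, giving F major.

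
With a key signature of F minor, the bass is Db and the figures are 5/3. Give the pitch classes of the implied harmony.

A third above Db in this key is F.
A fifth above Db in this key is Ab.
Together with the bass Db, this spells Db major in root position.

Db, F, Ab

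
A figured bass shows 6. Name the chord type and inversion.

6 is shorthand for 6/3.
Intervals of 6/3 above the bass form a triad; the bass is the third, so this is first inversion.

triad, first inversion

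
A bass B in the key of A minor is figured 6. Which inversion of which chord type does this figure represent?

6 is shorthand for 6/3.
Intervals of 6/3 above the bass form a triad; the bass is the third, so this is first inversion.

triad, first inversion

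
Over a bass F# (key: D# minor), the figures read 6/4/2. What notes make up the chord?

A second above F# in this key is G#.
A fourth above F# in this key is B.
A sixth above F# in this key is D#.
Together with the bass F#, this spells G# minor seventh in third inversion.

F#, G#, B, D#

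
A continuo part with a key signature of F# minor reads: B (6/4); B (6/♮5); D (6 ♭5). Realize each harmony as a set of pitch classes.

B (6/4): B, E, G#.
B (6/♮5/3): B, D, F, G#.
D (6/b5/3): D, F#, Ab, B.

B, E, G# | B, D, F, G# | D, F#, Ab, B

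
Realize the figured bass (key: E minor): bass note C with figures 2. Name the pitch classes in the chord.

C, D, F#, A

The written figures 2 are shorthand for 6/4/2: the 6/4 are implied.
A second above C in this key is D.
A fourth above C in this key is F#.
A sixth above C in this key is A.
Together with the bass C, this spells D dominant seventh in third inversion.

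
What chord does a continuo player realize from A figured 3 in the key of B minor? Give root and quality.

A major

The figures 3 indicate a triad in root position.
In root position the bass is the root, so the root is A.
The chord tones are A, C#, E, giving A major.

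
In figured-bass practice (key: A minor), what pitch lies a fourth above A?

D

Counting 3 letter steps above A lands on D; in A minor, that letter is D.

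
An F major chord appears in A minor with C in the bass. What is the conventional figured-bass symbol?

C is the fifth of F major, so the chord is in second inversion.
A triad in second inversion is figured 6/4, conventionally abbreviated 6/4.

6/4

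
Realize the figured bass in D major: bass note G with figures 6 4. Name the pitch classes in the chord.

G, C#, E

A fourth above G in this key is C#.
A sixth above G in this key is E.
Together with the bass G, this spells C# diminished in second inversion.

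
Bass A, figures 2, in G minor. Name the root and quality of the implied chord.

Bb major seventh

The figures 2 indicate a seventh chord in third inversion.
In third inversion the root lies a second above the bass: a second above A in G minor is Bb.
The chord tones are A, Bb, D, F, giving Bb major seventh.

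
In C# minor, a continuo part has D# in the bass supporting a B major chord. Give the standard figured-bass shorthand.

6

D# is the third of B major, so the chord is in first inversion.
A triad in first inversion is figured 6/3, conventionally abbreviated 6.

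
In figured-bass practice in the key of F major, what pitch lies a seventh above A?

Counting 6 letter steps above A lands on G; in F major, that letter is G.

G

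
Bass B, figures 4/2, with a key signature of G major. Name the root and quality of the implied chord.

C major seventh

The figures 4/2 indicate a seventh chord in third inversion.
In third inversion the root lies a second above the bass: a second above B in G major is C.
The chord tones are B, C, E, G, giving C major seventh.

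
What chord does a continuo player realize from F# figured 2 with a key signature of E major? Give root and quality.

G# minor seventh

The figures 2 indicate a seventh chord in third inversion.
In third inversion the root lies a second above the bass: a second above F# in E major is G#.
The chord tones are F#, G#, B, D#, giving G# minor seventh.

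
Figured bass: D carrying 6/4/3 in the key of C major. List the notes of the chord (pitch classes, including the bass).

D, F, G, B

A third above D in this key is F.
A fourth above D in this key is G.
A sixth above D in this key is B.
Together with the bass D, this spells G dominant seventh in second inversion.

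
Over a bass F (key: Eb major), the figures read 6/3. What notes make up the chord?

F, Ab, D

A third above F in this key is Ab.
A sixth above F in this key is D.
Together with the bass F, this spells D diminished in first inversion.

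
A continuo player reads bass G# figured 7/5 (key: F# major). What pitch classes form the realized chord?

G#, B, D#, F#

The written figures 7/5 are shorthand for 7/5/3: the 3 is implied.
A third above G# in this key is B.
A fifth above G# in this key is D#.
A seventh above G# in this key is F#.
Together with the bass G#, this spells G# minor seventh in root position.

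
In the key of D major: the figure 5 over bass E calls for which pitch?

B

Counting 4 letter steps above E lands on B; in D major, that letter is B.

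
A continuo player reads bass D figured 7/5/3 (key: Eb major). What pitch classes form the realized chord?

D, F, Ab, C

A third above D in this key is F.
A fifth above D in this key is Ab.
A seventh above D in this key is C.
Together with the bass D, this spells D half-diminished seventh in root position.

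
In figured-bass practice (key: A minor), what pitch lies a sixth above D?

B

Counting 5 letter steps above D lands on B; in A minor, that letter is B.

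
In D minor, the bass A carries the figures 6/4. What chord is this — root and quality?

The figures 6/4 indicate a triad in second inversion.
In second inversion the root lies a fourth above the bass: a fourth above A in D minor is D.
The chord tones are A, D, F, giving D minor.

D minor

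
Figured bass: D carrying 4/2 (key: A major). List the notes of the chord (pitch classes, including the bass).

D, E, G#, B

The written figures 4/2 are shorthand for 6/4/2: the 6 is implied.
A second above D in this key is E.
A fourth above D in this key is G#.
A sixth above D in this key is B.
Together with the bass D, this spells E dominant seventh in third inversion.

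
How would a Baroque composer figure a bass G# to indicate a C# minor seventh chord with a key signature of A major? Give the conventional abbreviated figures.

4/3

G# is the fifth of C# minor seventh, so the chord is in second inversion.
A seventh chord in second inversion is figured 6/4/3, conventionally abbreviated 4/3.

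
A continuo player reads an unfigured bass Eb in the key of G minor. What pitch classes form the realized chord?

An unfigured bass implies 5/3.
A third above Eb in this key is G.
A fifth above Eb in this key is Bb.
Together with the bass Eb, this spells Eb major in root position.

Eb, G, Bb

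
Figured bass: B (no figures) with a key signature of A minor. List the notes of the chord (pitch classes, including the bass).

B, D, F

An unfigured bass implies 5/3.
A third above B in this key is D.
A fifth above B in this key is F.
Together with the bass B, this spells B diminished in root position.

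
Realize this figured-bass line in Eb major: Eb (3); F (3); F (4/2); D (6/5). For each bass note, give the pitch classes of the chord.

Eb (5/3): Eb, G, Bb.
F (5/3): F, Ab, C.
F (6/4/2): F, G, Bb, D.
D (6/5/3): D, F, Ab, Bb.

Eb, G, Bb | F, Ab, C | F, G, Bb, D | D, F, Ab, Bb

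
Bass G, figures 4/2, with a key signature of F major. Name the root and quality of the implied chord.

The figures 4/2 indicate a seventh chord in third inversion.
In third inversion the root lies a second above the bass: a second above G in F major is A.
The chord tones are G, A, C, E, giving A minor seventh.

A minor seventh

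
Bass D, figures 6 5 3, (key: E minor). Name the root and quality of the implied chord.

The figures 6 5 3 indicate a seventh chord in first inversion.
In first inversion the root lies a sixth above the bass: a sixth above D in E minor is B.
The chord tones are D, F#, A, B, giving B minor seventh.

B minor seventh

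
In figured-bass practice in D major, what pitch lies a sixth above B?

Counting 5 letter steps above B lands on G; in D major, that letter is G.

G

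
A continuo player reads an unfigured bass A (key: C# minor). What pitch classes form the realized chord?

An unfigured bass implies 5/3.
A third above A in this key is C#.
A fifth above A in this key is E.
Together with the bass A, this spells A major in root position.

A, C#, E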